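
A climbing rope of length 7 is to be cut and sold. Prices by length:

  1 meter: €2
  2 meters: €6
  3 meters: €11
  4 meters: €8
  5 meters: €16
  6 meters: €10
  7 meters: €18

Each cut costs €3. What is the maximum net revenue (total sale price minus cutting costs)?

Build v[k] bottom-up: v[k] = max over allowed piece i of (p[i] + v[k−i]) − 3 per cut.
v[1] = 2
v[2] = max(2+2-3, 6+0) = 6
v[3] = max(2+6-3, 6+2-3, 11+0) = 11
v[4] = max(2+11-3, 6+6-3, 11+2-3, 8+0) = 10
v[5] = max(2+10-3, 6+11-3, 11+6-3, 8+2-3, 16+0) = 16
v[6] = max(2+16-3, 6+10-3, 11+11-3, 8+6-3, 16+2-3, 10+0) = 19
v[7] = max(2+19-3, 6+16-3, 11+10-3, …, 10+2-3, 18+0) = 19
One optimal plan: pieces 5 + 2 (1 cut) → €22 − €3 = €19.

19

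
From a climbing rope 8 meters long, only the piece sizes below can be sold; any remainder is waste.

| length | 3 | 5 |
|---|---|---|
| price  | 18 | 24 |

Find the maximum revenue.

42

Let r[k] be the best obtainable value from length k. For each k, try every first piece i and keep the best of price[i] + r[k−i].
r[1] = 0
r[2] = 0
r[3] = 18
r[4] = 18
r[5] = 24
r[6] = 36  (first piece 3, then r[3]=18)
r[7] = 36
r[8] = 42  (first piece 3, then r[5]=24)
One optimal cutting: 5 + 3 → €42.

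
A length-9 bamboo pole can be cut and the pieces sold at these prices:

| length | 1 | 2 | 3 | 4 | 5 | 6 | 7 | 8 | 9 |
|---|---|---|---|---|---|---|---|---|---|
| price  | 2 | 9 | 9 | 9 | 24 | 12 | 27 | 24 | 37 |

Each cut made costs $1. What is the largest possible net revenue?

40

Consider every possible first cut. net[k] is the best of p[i]+net[k−i] over all sellable i≤k, charging 1 whenever i<k.
net[1] = 2
net[2] = max(2+2-1, 9+0) = 9
net[3] = max(2+9-1, 9+2-1, 9+0) = 10
net[4] = max(2+10-1, 9+9-1, 9+2-1, 9+0) = 17
net[5] = max(2+17-1, 9+10-1, 9+9-1, 9+2-1, 24+0) = 24
net[6] = max(2+24-1, 9+17-1, 9+10-1, 9+9-1, 24+2-1, 12+0) = 25
net[7] = max(2+25-1, 9+24-1, 9+17-1, …, 12+2-1, 27+0) = 32
net[8] = max(2+32-1, 9+25-1, 9+24-1, …, 27+2-1, 24+0) = 33
net[9] = max(2+33-1, 9+32-1, 9+25-1, …, 24+2-1, 37+0) = 40
One optimal plan: pieces 5 + 2 + 2 (2 cuts) → $42 − $2 = $40.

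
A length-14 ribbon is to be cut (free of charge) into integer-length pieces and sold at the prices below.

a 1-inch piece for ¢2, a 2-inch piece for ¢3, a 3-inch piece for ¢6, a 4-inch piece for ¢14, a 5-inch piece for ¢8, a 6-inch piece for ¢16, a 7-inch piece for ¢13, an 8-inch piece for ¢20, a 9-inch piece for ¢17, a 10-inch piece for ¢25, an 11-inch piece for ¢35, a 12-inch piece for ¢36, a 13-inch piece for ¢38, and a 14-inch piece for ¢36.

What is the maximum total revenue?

Build r[k] bottom-up: r[k] = max over allowed piece i of (p[i] + r[k−i]).
r[1] = 2
r[2] = max(2+2, 3+0) = 4
r[3] = max(2+4, 3+2, 6+0) = 6
r[4] = max(2+6, 3+4, 6+2, 14+0) = 14
r[5] = max(2+14, 3+6, 6+4, 14+2, 8+0) = 16
r[6] = max(2+16, 3+14, 6+6, 14+4, 8+2, 16+0) = 18
r[7] = max(2+18, 3+16, 6+14, …, 16+2, 13+0) = 20
r[8] = max(2+20, 3+18, 6+16, …, 13+2, 20+0) = 28
r[9] = max(2+28, 3+20, 6+18, …, 20+2, 17+0) = 30
r[10] = max(2+30, 3+28, 6+20, …, 17+2, 25+0) = 32
r[11] = max(2+32, 3+30, 6+28, …, 25+2, 35+0) = 35
r[12] = max(2+35, 3+32, 6+30, …, 35+2, 36+0) = 42
r[13] = max(2+42, 3+35, 6+32, …, 36+2, 38+0) = 44
r[14] = max(2+44, 3+42, 6+35, …, 38+2, 36+0) = 46
One optimal cutting: 4 + 4 + 4 + 1 + 1 → ¢14 + ¢14 + ¢14 + ¢2 + ¢2 = ¢46.

46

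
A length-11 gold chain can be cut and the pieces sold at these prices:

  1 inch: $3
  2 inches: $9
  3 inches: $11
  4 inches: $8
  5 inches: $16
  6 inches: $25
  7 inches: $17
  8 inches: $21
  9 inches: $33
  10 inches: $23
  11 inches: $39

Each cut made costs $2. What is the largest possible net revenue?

41

Consider every possible first cut. r[k] is the best of p[i]+r[k−i] over all sellable i≤k, charging 2 whenever i<k.
r[1] = 3
r[2] = 9
r[3] = 11
r[4] = 16  (first piece 2, then r[2]=9)
r[5] = 18  (first piece 2, then r[3]=11)
r[6] = 25
r[7] = 26  (first piece 1, then r[6]=25)
r[8] = 32  (first piece 2, then r[6]=25)
r[9] = 34  (first piece 3, then r[6]=25)
r[10] = 39  (first piece 2, then r[8]=32)
r[11] = 41  (first piece 2, then r[9]=34)
One optimal plan: pieces 6 + 3 + 2 (2 cuts) → $45 − $4 = $41.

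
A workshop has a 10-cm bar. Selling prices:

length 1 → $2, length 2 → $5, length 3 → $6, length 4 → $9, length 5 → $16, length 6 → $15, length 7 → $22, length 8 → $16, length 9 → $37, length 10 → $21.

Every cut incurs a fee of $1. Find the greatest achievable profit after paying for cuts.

Let r[k] be the best obtainable value from length k. For each k, try every first piece i and keep the best of price[i] + r[k−i] minus the 1 cut fee when i<k.
r[1] = 2
r[2] = max(2+2-1, 5+0) = 5
r[3] = max(2+5-1, 5+2-1, 6+0) = 6
r[4] = max(2+6-1, 5+5-1, 6+2-1, 9+0) = 9
r[5] = max(2+9-1, 5+6-1, 6+5-1, 9+2-1, 16+0) = 16
r[6] = max(2+16-1, 5+9-1, 6+6-1, 9+5-1, 16+2-1, 15+0) = 17
r[7] = max(2+17-1, 5+16-1, 6+9-1, …, 15+2-1, 22+0) = 22
r[8] = max(2+22-1, 5+17-1, 6+16-1, …, 22+2-1, 16+0) = 23
r[9] = max(2+23-1, 5+22-1, 6+17-1, …, 16+2-1, 37+0) = 37
r[10] = max(2+37-1, 5+23-1, 6+22-1, …, 37+2-1, 21+0) = 38
One optimal plan: pieces 9 + 1 (1 cut) → $39 − $1 = $38.

38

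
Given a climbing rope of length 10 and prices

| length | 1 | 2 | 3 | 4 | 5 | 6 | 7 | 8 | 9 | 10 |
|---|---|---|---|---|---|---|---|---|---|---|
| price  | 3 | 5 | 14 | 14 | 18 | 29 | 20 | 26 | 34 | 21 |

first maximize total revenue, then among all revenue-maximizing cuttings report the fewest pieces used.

Consider every possible first cut. r[k] is the best of p[i]+r[k−i] over all sellable i≤k.
r[1] = 3
r[2] = max(3+3, 5+0) = 6
r[3] = max(3+6, 5+3, 14+0) = 14
r[4] = max(3+14, 5+6, 14+3, 14+0) = 17
r[5] = max(3+17, 5+14, 14+6, 14+3, 18+0) = 20
r[6] = max(3+20, 5+17, 14+14, 14+6, 18+3, 29+0) = 29
r[7] = max(3+29, 5+20, 14+17, …, 29+3, 20+0) = 32
r[8] = max(3+32, 5+29, 14+20, …, 20+3, 26+0) = 35
r[9] = max(3+35, 5+32, 14+29, …, 26+3, 34+0) = 43
r[10] = max(3+43, 5+35, 14+32, …, 34+3, 21+0) = 46
Maximum revenue is €46.
Now minimize piece count subject to staying optimal: for each k, pieces[k] = 1 + min over i with p[i]+r[k−i]=r[k] of pieces[k−i].
pieces[7] = 2
pieces[8] = 3
pieces[9] = 2
pieces[10] = 3

3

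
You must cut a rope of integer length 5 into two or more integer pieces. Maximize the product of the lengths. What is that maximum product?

6

Fill P[k] for k=2..5: at each k try every first piece i and multiply by the better of (k−i) uncut or P[k−i].
P[2] = 1*max(1,0) = 1*1 = 1
P[3] = max(1*2, 2*1) = 2
P[4] = max(1*3, 2*2, 3*1) = 4
P[5] = max(1*4, 2*3, 3*2, 4*1) = 6
One optimal split: 3 + 2; product 3*2 = 6.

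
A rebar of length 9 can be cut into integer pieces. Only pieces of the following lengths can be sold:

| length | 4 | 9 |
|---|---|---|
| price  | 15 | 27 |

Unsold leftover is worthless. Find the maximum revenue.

Let f[k] be the best obtainable value from length k. For each k, try every first piece i and keep the best of price[i] + f[k−i].
f[1] = 0
f[2] = 0
f[3] = 0
f[4] = 15
f[5] = 15
f[6] = 15
f[7] = 15
f[8] = 30  (first piece 4, then f[4]=15)
f[9] = 30
One optimal cutting: pieces 4 + 4 with 1 meter of scrap → ₹30.

30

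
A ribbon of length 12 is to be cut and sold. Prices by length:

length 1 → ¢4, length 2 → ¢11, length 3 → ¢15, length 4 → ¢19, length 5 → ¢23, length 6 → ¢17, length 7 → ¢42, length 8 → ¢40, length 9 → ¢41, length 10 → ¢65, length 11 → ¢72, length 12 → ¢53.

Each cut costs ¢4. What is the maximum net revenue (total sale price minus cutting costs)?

Consider every possible first cut. r[k] is the best of p[i]+r[k−i] over all sellable i≤k, charging 4 whenever i<k.
r[1] = 4
r[2] = max(4+4-4, 11+0) = 11
r[3] = max(4+11-4, 11+4-4, 15+0) = 15
r[4] = max(4+15-4, 11+11-4, 15+4-4, 19+0) = 19
r[5] = max(4+19-4, 11+15-4, 15+11-4, 19+4-4, 23+0) = 23
r[6] = max(4+23-4, 11+19-4, 15+15-4, 19+11-4, 23+4-4, 17+0) = 26
r[7] = max(4+26-4, 11+23-4, 15+19-4, …, 17+4-4, 42+0) = 42
r[8] = max(4+42-4, 11+26-4, 15+23-4, …, 42+4-4, 40+0) = 42
r[9] = max(4+42-4, 11+42-4, 15+26-4, …, 40+4-4, 41+0) = 49
r[10] = max(4+49-4, 11+42-4, 15+42-4, …, 41+4-4, 65+0) = 65
r[11] = max(4+65-4, 11+49-4, 15+42-4, …, 65+4-4, 72+0) = 72
r[12] = max(4+72-4, 11+65-4, 15+49-4, …, 72+4-4, 53+0) = 72
One optimal plan: pieces 11 + 1 (1 cut) → ¢76 − ¢4 = ¢72.

72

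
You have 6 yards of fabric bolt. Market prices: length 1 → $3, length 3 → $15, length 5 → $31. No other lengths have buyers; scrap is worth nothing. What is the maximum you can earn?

Let r[k] be the best obtainable value from length k. For each k, try every first piece i and keep the best of price[i] + r[k−i].
r[1] = 3
r[2] = 6  (first piece 1, then r[1]=3)
r[3] = max(3+6, 15+0) = 15
r[4] = max(3+15, 15+3) = 18
r[5] = max(3+18, 15+6, 31+0) = 31
r[6] = max(3+31, 15+15, 31+3) = 34
One optimal cutting: 5 + 1 → $34.

34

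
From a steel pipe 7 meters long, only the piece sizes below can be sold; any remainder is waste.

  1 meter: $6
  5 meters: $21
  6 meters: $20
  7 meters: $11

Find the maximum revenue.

42

Build best[k] bottom-up: best[k] = max over allowed piece i of (p[i] + best[k−i]).
best[1] = 6
best[2] = 12  (first piece 1, then best[1]=6)
best[3] = 18  (first piece 1, then best[2]=12)
best[4] = 24  (first piece 1, then best[3]=18)
best[5] = 30  (first piece 1, then best[4]=24)
best[6] = 36  (first piece 1, then best[5]=30)
best[7] = 42  (first piece 1, then best[6]=36)
One optimal cutting: 1 + 1 + 1 + 1 + 1 + 1 + 1 → $42.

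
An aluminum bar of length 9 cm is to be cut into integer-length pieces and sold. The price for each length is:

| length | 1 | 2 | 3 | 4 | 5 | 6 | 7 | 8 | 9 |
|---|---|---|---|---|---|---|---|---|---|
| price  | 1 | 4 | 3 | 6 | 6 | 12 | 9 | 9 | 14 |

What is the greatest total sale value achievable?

17

Let best[k] be the best obtainable value from length k. For each k, try every first piece i and keep the best of price[i] + best[k−i].
best[1] = 1
best[2] = 4
best[3] = 5  (first piece 1, then best[2]=4)
best[4] = 8  (first piece 2, then best[2]=4)
best[5] = 9  (first piece 1, then best[4]=8)
best[6] = 12  (first piece 2, then best[4]=8)
best[7] = 13  (first piece 1, then best[6]=12)
best[8] = 16  (first piece 2, then best[6]=12)
best[9] = 17  (first piece 1, then best[8]=16)
One optimal cutting: 2 + 2 + 2 + 2 + 1 → $4 + $4 + $4 + $4 + $1 = $17.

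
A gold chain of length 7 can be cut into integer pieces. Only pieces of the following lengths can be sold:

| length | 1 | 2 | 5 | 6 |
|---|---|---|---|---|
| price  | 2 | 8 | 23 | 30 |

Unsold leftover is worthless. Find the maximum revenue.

32

Build best[k] bottom-up: best[k] = max over allowed piece i of (p[i] + best[k−i]).
best[1] = 2
best[2] = 8
best[3] = 10  (first piece 1, then best[2]=8)
best[4] = 16  (first piece 2, then best[2]=8)
best[5] = 23
best[6] = 30
best[7] = 32  (first piece 1, then best[6]=30)
One optimal cutting: 6 + 1 → $32.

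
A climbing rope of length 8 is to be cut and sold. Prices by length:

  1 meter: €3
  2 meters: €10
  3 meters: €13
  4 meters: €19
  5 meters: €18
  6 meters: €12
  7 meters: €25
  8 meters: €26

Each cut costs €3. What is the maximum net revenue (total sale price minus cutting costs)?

35

Build v[k] bottom-up: v[k] = max over allowed piece i of (p[i] + v[k−i]) − 3 per cut.
v[1] = 3
v[2] = 10
v[3] = 13
v[4] = 19
v[5] = 20  (first piece 2, then v[3]=13)
v[6] = 26  (first piece 2, then v[4]=19)
v[7] = 29  (first piece 3, then v[4]=19)
v[8] = 35  (first piece 4, then v[4]=19)
One optimal plan: pieces 4 + 4 (1 cut) → €38 − €3 = €35.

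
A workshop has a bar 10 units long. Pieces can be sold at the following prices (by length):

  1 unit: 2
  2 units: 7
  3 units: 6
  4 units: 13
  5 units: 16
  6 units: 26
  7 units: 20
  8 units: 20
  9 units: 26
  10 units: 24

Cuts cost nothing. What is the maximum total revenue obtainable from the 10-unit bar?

Consider every possible first cut. v[k] is the best of p[i]+v[k−i] over all sellable i≤k.
v[1] = 2
v[2] = max(2+2, 7+0) = 7
v[3] = max(2+7, 7+2, 6+0) = 9
v[4] = max(2+9, 7+7, 6+2, 13+0) = 14
v[5] = max(2+14, 7+9, 6+7, 13+2, 16+0) = 16
v[6] = max(2+16, 7+14, 6+9, 13+7, 16+2, 26+0) = 26
v[7] = max(2+26, 7+16, 6+14, …, 26+2, 20+0) = 28
v[8] = max(2+28, 7+26, 6+16, …, 20+2, 20+0) = 33
v[9] = max(2+33, 7+28, 6+26, …, 20+2, 26+0) = 35
v[10] = max(2+35, 7+33, 6+28, …, 26+2, 24+0) = 40
One optimal cutting: 6 + 2 + 2 → 26 + 7 + 7 = 40.

40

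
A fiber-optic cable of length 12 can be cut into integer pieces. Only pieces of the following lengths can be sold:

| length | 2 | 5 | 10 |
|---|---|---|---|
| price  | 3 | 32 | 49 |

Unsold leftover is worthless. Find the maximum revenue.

67

Consider every possible first cut. f[k] is the best of p[i]+f[k−i] over all sellable i≤k.
f[1] = 0
f[2] = 3
f[3] = 3
f[4] = 6  (first piece 2, then f[2]=3)
f[5] = 32
f[6] = 32
f[7] = 35  (first piece 2, then f[5]=32)
f[8] = 35
f[9] = 38  (first piece 2, then f[7]=35)
f[10] = 64  (first piece 5, then f[5]=32)
f[11] = 64
f[12] = 67  (first piece 2, then f[10]=64)
One optimal cutting: 5 + 5 + 2 → $67.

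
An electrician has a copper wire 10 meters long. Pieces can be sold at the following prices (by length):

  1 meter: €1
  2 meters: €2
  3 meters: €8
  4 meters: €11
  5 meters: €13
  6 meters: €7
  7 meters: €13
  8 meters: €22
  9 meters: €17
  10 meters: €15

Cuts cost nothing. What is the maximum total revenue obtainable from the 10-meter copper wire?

27

Consider every possible first cut. r[k] is the best of p[i]+r[k−i] over all sellable i≤k.
r[1] = 1
r[2] = max(1+1, 2+0) = 2
r[3] = max(1+2, 2+1, 8+0) = 8
r[4] = max(1+8, 2+2, 8+1, 11+0) = 11
r[5] = max(1+11, 2+8, 8+2, 11+1, 13+0) = 13
r[6] = max(1+13, 2+11, 8+8, 11+2, 13+1, 7+0) = 16
r[7] = max(1+16, 2+13, 8+11, …, 7+1, 13+0) = 19
r[8] = max(1+19, 2+16, 8+13, …, 13+1, 22+0) = 22
r[9] = max(1+22, 2+19, 8+16, …, 22+1, 17+0) = 24
r[10] = max(1+24, 2+22, 8+19, …, 17+1, 15+0) = 27
One optimal cutting: 4 + 3 + 3 → €11 + €8 + €8 = €27.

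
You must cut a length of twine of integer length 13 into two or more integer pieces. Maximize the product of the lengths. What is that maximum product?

108

Define P[k] = max over 1≤i<k of i · max(k−i, P[k−i]); the inner max lets the remainder stay uncut if that's better.
P[2] = 1*max(1,0) = 1*1 = 1
P[3] = 1*max(2,1) = 1*2 = 2
P[4] = 2*max(2,1) = 2*2 = 4
P[5] = 2*max(3,2) = 2*3 = 6
P[6] = 3*max(3,2) = 3*3 = 9
P[7] = 2*max(5,6) = 2*6 = 12
P[8] = 2*max(6,9) = 2*9 = 18
P[9] = 3*max(6,9) = 3*9 = 27
P[10] = 2*max(8,18) = 2*18 = 36
P[11] = 2*max(9,27) = 2*27 = 54
P[12] = 3*max(9,27) = 3*27 = 81
P[13] = 2*max(11,54) = 2*54 = 108
One optimal split: 3 + 3 + 3 + 2 + 2; product 3*3*3*2*2 = 108.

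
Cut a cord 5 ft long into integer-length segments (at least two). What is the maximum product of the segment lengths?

Fill prod[k] for k=2..5: at each k try every first piece i and multiply by the better of (k−i) uncut or prod[k−i].
prod[2] = 1*max(1,0) = 1*1 = 1
prod[3] = max(1*2, 2*1) = 2
prod[4] = max(1*3, 2*2, 3*1) = 4
prod[5] = max(1*4, 2*3, 3*2, 4*1) = 6
One optimal split: 3 + 2; product 3*2 = 6.

6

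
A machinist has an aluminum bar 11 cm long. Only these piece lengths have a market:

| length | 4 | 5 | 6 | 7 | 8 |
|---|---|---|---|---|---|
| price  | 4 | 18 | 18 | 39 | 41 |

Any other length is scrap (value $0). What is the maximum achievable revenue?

43

Let r[k] be the best obtainable value from length k. For each k, try every first piece i and keep the best of price[i] + r[k−i].
r[1] = 0
r[2] = 0
r[3] = 0
r[4] = 4
r[5] = max(4+0, 18+0) = 18
r[6] = max(4+0, 18+0, 18+0) = 18
r[7] = max(4+0, 18+0, 18+0, 39+0) = 39
r[8] = max(4+4, 18+0, 18+0, 39+0, 41+0) = 41
r[9] = max(4+18, 18+4, 18+0, 39+0, 41+0) = 41
r[10] = max(4+18, 18+18, 18+4, 39+0, 41+0) = 41
r[11] = max(4+39, 18+18, 18+18, 39+4, 41+0) = 43
One optimal cutting: 7 + 4 → $43.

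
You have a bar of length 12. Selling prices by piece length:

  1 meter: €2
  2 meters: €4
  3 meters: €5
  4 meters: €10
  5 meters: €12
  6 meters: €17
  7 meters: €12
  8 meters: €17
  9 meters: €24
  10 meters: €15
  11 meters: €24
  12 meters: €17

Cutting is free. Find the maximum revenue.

34

Let r[k] be the best obtainable value from length k. For each k, try every first piece i and keep the best of price[i] + r[k−i].
r[1] = 2
r[2] = max(2+2, 4+0) = 4
r[3] = max(2+4, 4+2, 5+0) = 6
r[4] = max(2+6, 4+4, 5+2, 10+0) = 10
r[5] = max(2+10, 4+6, 5+4, 10+2, 12+0) = 12
r[6] = max(2+12, 4+10, 5+6, 10+4, 12+2, 17+0) = 17
r[7] = max(2+17, 4+12, 5+10, …, 17+2, 12+0) = 19
r[8] = max(2+19, 4+17, 5+12, …, 12+2, 17+0) = 21
r[9] = max(2+21, 4+19, 5+17, …, 17+2, 24+0) = 24
r[10] = max(2+24, 4+21, 5+19, …, 24+2, 15+0) = 27
r[11] = max(2+27, 4+24, 5+21, …, 15+2, 24+0) = 29
r[12] = max(2+29, 4+27, 5+24, …, 24+2, 17+0) = 34
One optimal cutting: 6 + 6 → €17 + €17 = €34.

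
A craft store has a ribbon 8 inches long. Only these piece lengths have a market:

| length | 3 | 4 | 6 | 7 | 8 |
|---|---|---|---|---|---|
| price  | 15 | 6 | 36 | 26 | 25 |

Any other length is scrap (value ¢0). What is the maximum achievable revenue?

36

Build f[k] bottom-up: f[k] = max over allowed piece i of (p[i] + f[k−i]).
f[1] = 0
f[2] = 0
f[3] = 15
f[4] = max(15+0, 6+0) = 15
f[5] = max(15+0, 6+0) = 15
f[6] = max(15+15, 6+0, 36+0) = 36
f[7] = max(15+15, 6+15, 36+0, 26+0) = 36
f[8] = max(15+15, 6+15, 36+0, 26+0, 25+0) = 36
One optimal cutting: pieces 6 with 2 inches of scrap → ¢36.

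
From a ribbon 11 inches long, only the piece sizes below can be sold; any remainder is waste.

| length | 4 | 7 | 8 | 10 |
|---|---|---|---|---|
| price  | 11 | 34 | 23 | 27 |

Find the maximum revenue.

45

Let f[k] be the best obtainable value from length k. For each k, try every first piece i and keep the best of price[i] + f[k−i].
f[1] = 0
f[2] = 0
f[3] = 0
f[4] = 11
f[5] = 11
f[6] = 11
f[7] = 34
f[8] = 34
f[9] = 34
f[10] = 34
f[11] = 45  (first piece 4, then f[7]=34)
One optimal cutting: 7 + 4 → ¢45.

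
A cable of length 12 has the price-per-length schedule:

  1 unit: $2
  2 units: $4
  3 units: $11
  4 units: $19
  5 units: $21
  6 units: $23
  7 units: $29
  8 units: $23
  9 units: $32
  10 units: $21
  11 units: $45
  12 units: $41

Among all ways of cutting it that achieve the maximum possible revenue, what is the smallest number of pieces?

Build r[k] bottom-up: r[k] = max over allowed piece i of (p[i] + r[k−i]).
r[1] = 2
r[2] = 4  (first piece 1, then r[1]=2)
r[3] = 11
r[4] = 19
r[5] = 21  (first piece 1, then r[4]=19)
r[6] = 23  (first piece 1, then r[5]=21)
r[7] = 30  (first piece 3, then r[4]=19)
r[8] = 38  (first piece 4, then r[4]=19)
r[9] = 40  (first piece 1, then r[8]=38)
r[10] = 42  (first piece 1, then r[9]=40)
r[11] = 49  (first piece 3, then r[8]=38)
r[12] = 57  (first piece 4, then r[8]=38)
Maximum revenue is $57.
Now minimize piece count subject to staying optimal: for each k, pieces[k] = 1 + min over i with p[i]+r[k−i]=r[k] of pieces[k−i].
pieces[9] = 2
pieces[10] = 2
pieces[11] = 3
pieces[12] = 3

3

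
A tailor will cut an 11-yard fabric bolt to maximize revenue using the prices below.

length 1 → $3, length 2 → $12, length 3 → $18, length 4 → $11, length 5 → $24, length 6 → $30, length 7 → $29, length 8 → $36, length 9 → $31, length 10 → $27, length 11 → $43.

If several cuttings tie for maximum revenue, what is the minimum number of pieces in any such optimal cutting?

4

Let r[k] be the best obtainable value from length k. For each k, try every first piece i and keep the best of price[i] + r[k−i].
r[1] = 3
r[2] = max(3+3, 12+0) = 12
r[3] = max(3+12, 12+3, 18+0) = 18
r[4] = max(3+18, 12+12, 18+3, 11+0) = 24
r[5] = max(3+24, 12+18, 18+12, 11+3, 24+0) = 30
r[6] = max(3+30, 12+24, 18+18, 11+12, 24+3, 30+0) = 36
r[7] = max(3+36, 12+30, 18+24, …, 30+3, 29+0) = 42
r[8] = max(3+42, 12+36, 18+30, …, 29+3, 36+0) = 48
r[9] = max(3+48, 12+42, 18+36, …, 36+3, 31+0) = 54
r[10] = max(3+54, 12+48, 18+42, …, 31+3, 27+0) = 60
r[11] = max(3+60, 12+54, 18+48, …, 27+3, 43+0) = 66
Maximum revenue is $66.
Now minimize piece count subject to staying optimal: for each k, pieces[k] = 1 + min over i with p[i]+r[k−i]=r[k] of pieces[k−i].
pieces[8] = 3
pieces[9] = 3
pieces[10] = 4
pieces[11] = 4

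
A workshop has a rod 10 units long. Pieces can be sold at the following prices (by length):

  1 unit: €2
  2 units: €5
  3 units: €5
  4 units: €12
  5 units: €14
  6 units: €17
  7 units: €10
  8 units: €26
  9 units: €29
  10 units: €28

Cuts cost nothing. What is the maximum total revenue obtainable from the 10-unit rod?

Build r[k] bottom-up: r[k] = max over allowed piece i of (p[i] + r[k−i]).
r[1] = 2
r[2] = max(2+2, 5+0) = 5
r[3] = max(2+5, 5+2, 5+0) = 7
r[4] = max(2+7, 5+5, 5+2, 12+0) = 12
r[5] = max(2+12, 5+7, 5+5, 12+2, 14+0) = 14
r[6] = max(2+14, 5+12, 5+7, 12+5, 14+2, 17+0) = 17
r[7] = max(2+17, 5+14, 5+12, …, 17+2, 10+0) = 19
r[8] = max(2+19, 5+17, 5+14, …, 10+2, 26+0) = 26
r[9] = max(2+26, 5+19, 5+17, …, 26+2, 29+0) = 29
r[10] = max(2+29, 5+26, 5+19, …, 29+2, 28+0) = 31
One optimal cutting: 9 + 1 → €29 + €2 = €31.

31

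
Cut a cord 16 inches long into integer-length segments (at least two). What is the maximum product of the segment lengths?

Let g[k] be the best product for length k (with at least one cut). For each first piece i, the rest contributes max(k−i, g[k−i]).
g[2] = 1*max(1,0) = 1*1 = 1
g[3] = max(1*2, 2*1) = 2
g[4] = max(1*3, 2*2, 3*1) = 4
g[5] = max(1*4, 2*3, 3*2, 4*1) = 6
g[6] = max(1*6, 2*4, 3*3, 4*2, 5*1) = 9
g[7] = max(1*9, 2*6, 3*4, 4*3, 5*2, 6*1) = 12
g[8] = max(1*12, 2*9, 3*6, …, 6*2, 7*1) = 18
g[9] = max(1*18, 2*12, 3*9, …, 7*2, 8*1) = 27
g[10] = max(1*27, 2*18, 3*12, …, 8*2, 9*1) = 36
g[11] = max(1*36, 2*27, 3*18, …, 9*2, 10*1) = 54
g[12] = max(1*54, 2*36, 3*27, …, 10*2, 11*1) = 81
g[13] = max(1*81, 2*54, 3*36, …, 11*2, 12*1) = 108
g[14] = max(1*108, 2*81, 3*54, …, 12*2, 13*1) = 162
g[15] = max(1*162, 2*108, 3*81, …, 13*2, 14*1) = 243
g[16] = max(1*243, 2*162, 3*108, …, 14*2, 15*1) = 324
One optimal split: 3 + 3 + 3 + 3 + 2 + 2; product 3*3*3*3*2*2 = 324.

324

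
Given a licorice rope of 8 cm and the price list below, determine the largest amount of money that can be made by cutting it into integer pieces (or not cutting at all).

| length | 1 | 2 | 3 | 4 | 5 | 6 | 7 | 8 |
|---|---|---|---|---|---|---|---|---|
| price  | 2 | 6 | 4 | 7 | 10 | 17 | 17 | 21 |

24

Build v[k] bottom-up: v[k] = max over allowed piece i of (p[i] + v[k−i]).
v[1] = 2
v[2] = max(2+2, 6+0) = 6
v[3] = max(2+6, 6+2, 4+0) = 8
v[4] = max(2+8, 6+6, 4+2, 7+0) = 12
v[5] = max(2+12, 6+8, 4+6, 7+2, 10+0) = 14
v[6] = max(2+14, 6+12, 4+8, 7+6, 10+2, 17+0) = 18
v[7] = max(2+18, 6+14, 4+12, …, 17+2, 17+0) = 20
v[8] = max(2+20, 6+18, 4+14, …, 17+2, 21+0) = 24
One optimal cutting: 2 + 2 + 2 + 2 → ¢6 + ¢6 + ¢6 + ¢6 = ¢24.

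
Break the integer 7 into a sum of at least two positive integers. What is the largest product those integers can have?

12

Define m[k] = max over 1≤i<k of i · max(k−i, m[k−i]); the inner max lets the remainder stay uncut if that's better.
m[2] = 1*max(1,0) = 1*1 = 1
m[3] = 1*max(2,1) = 1*2 = 2
m[4] = 2*max(2,1) = 2*2 = 4
m[5] = 2*max(3,2) = 2*3 = 6
m[6] = 3*max(3,2) = 3*3 = 9
m[7] = 2*max(5,6) = 2*6 = 12
One optimal split: 3 + 2 + 2; product 3*2*2 = 12.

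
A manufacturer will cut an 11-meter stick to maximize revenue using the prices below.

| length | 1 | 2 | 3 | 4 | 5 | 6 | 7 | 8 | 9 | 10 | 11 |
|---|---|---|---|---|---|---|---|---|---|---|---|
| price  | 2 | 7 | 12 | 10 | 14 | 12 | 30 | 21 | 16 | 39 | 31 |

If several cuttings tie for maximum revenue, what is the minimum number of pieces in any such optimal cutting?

3

Consider every possible first cut. r[k] is the best of p[i]+r[k−i] over all sellable i≤k.
r[1] = 2
r[2] = max(2+2, 7+0) = 7
r[3] = max(2+7, 7+2, 12+0) = 12
r[4] = max(2+12, 7+7, 12+2, 10+0) = 14
r[5] = max(2+14, 7+12, 12+7, 10+2, 14+0) = 19
r[6] = max(2+19, 7+14, 12+12, 10+7, 14+2, 12+0) = 24
r[7] = max(2+24, 7+19, 12+14, …, 12+2, 30+0) = 30
r[8] = max(2+30, 7+24, 12+19, …, 30+2, 21+0) = 32
r[9] = max(2+32, 7+30, 12+24, …, 21+2, 16+0) = 37
r[10] = max(2+37, 7+32, 12+30, …, 16+2, 39+0) = 42
r[11] = max(2+42, 7+37, 12+32, …, 39+2, 31+0) = 44
Maximum revenue is €44.
Now minimize piece count subject to staying optimal: for each k, pieces[k] = 1 + min over i with p[i]+r[k−i]=r[k] of pieces[k−i].
pieces[8] = 2
pieces[9] = 2
pieces[10] = 2
pieces[11] = 3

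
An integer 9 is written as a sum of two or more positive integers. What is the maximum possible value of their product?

27

Let f[k] be the best product for length k (with at least one cut). For each first piece i, the rest contributes max(k−i, f[k−i]).
Small cases: f[2]=1, f[3]=2, f[4]=4.
f[5] = 2·max(3,2) = 2·3 = 6
f[6] = 3·max(3,2) = 3·3 = 9
f[7] = 2·max(5,6) = 2·6 = 12
f[8] = 2·max(6,9) = 2·9 = 18
f[9] = 3·max(6,9) = 3·9 = 27
One optimal split: 3 + 3 + 3; product 3·3·3 = 27.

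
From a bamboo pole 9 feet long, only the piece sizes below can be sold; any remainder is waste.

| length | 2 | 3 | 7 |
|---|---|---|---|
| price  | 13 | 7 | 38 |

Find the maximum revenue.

Consider every possible first cut. r[k] is the best of p[i]+r[k−i] over all sellable i≤k.
r[1] = 0
r[2] = 13
r[3] = max(13+0, 7+0) = 13
r[4] = max(13+13, 7+0) = 26
r[5] = max(13+13, 7+13) = 26
r[6] = max(13+26, 7+13) = 39
r[7] = max(13+26, 7+26, 38+0) = 39
r[8] = max(13+39, 7+26, 38+0) = 52
r[9] = max(13+39, 7+39, 38+13) = 52
One optimal cutting: pieces 2 + 2 + 2 + 2 with 1 foot of scrap → $52.

52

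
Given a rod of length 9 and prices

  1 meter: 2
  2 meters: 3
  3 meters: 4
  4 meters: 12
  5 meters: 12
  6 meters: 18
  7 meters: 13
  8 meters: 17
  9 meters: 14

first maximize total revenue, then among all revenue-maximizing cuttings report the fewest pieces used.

3

Let r[k] be the best obtainable value from length k. For each k, try every first piece i and keep the best of price[i] + r[k−i].
r[1] = 2
r[2] = max(2+2, 3+0) = 4
r[3] = max(2+4, 3+2, 4+0) = 6
r[4] = max(2+6, 3+4, 4+2, 12+0) = 12
r[5] = max(2+12, 3+6, 4+4, 12+2, 12+0) = 14
r[6] = max(2+14, 3+12, 4+6, 12+4, 12+2, 18+0) = 18
r[7] = max(2+18, 3+14, 4+12, …, 18+2, 13+0) = 20
r[8] = max(2+20, 3+18, 4+14, …, 13+2, 17+0) = 24
r[9] = max(2+24, 3+20, 4+18, …, 17+2, 14+0) = 26
Maximum revenue is 26.
Now minimize piece count subject to staying optimal: for each k, pieces[k] = 1 + min over i with p[i]+r[k−i]=r[k] of pieces[k−i].
pieces[6] = 1
pieces[7] = 2
pieces[8] = 2
pieces[9] = 3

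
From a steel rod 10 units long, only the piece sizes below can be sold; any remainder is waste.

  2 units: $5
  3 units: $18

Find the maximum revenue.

Build best[k] bottom-up: best[k] = max over allowed piece i of (p[i] + best[k−i]).
best[1] = 0
best[2] = 5
best[3] = max(5+0, 18+0) = 18
best[4] = max(5+5, 18+0) = 18
best[5] = max(5+18, 18+5) = 23
best[6] = max(5+18, 18+18) = 36
best[7] = max(5+23, 18+18) = 36
best[8] = max(5+36, 18+23) = 41
best[9] = max(5+36, 18+36) = 54
best[10] = max(5+41, 18+36) = 54
One optimal cutting: pieces 3 + 3 + 3 with 1 unit of scrap → $54.

54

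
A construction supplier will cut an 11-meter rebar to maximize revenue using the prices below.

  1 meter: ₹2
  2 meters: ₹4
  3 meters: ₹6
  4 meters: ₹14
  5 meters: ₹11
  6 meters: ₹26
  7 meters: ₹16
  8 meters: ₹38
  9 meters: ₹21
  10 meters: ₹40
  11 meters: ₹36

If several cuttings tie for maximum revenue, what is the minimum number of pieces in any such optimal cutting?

Consider every possible first cut. r[k] is the best of p[i]+r[k−i] over all sellable i≤k.
r[1] = 2
r[2] = max(2+2, 4+0) = 4
r[3] = max(2+4, 4+2, 6+0) = 6
r[4] = max(2+6, 4+4, 6+2, 14+0) = 14
r[5] = max(2+14, 4+6, 6+4, 14+2, 11+0) = 16
r[6] = max(2+16, 4+14, 6+6, 14+4, 11+2, 26+0) = 26
r[7] = max(2+26, 4+16, 6+14, …, 26+2, 16+0) = 28
r[8] = max(2+28, 4+26, 6+16, …, 16+2, 38+0) = 38
r[9] = max(2+38, 4+28, 6+26, …, 38+2, 21+0) = 40
r[10] = max(2+40, 4+38, 6+28, …, 21+2, 40+0) = 42
r[11] = max(2+42, 4+40, 6+38, …, 40+2, 36+0) = 44
Maximum revenue is ₹44.
Now minimize piece count subject to staying optimal: for each k, pieces[k] = 1 + min over i with p[i]+r[k−i]=r[k] of pieces[k−i].
pieces[8] = 1
pieces[9] = 2
pieces[10] = 2
pieces[11] = 2

2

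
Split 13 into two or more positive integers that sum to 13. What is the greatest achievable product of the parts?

108

Define m[k] = max over 1≤i<k of i · max(k−i, m[k−i]); the inner max lets the remainder stay uncut if that's better.
m[2] = 1*max(1,0) = 1*1 = 1
m[3] = max(1*2, 2*1) = 2
m[4] = max(1*3, 2*2, 3*1) = 4
m[5] = max(1*4, 2*3, 3*2, 4*1) = 6
m[6] = max(1*6, 2*4, 3*3, 4*2, 5*1) = 9
m[7] = max(1*9, 2*6, 3*4, 4*3, 5*2, 6*1) = 12
m[8] = max(1*12, 2*9, 3*6, …, 6*2, 7*1) = 18
m[9] = max(1*18, 2*12, 3*9, …, 7*2, 8*1) = 27
m[10] = max(1*27, 2*18, 3*12, …, 8*2, 9*1) = 36
m[11] = max(1*36, 2*27, 3*18, …, 9*2, 10*1) = 54
m[12] = max(1*54, 2*36, 3*27, …, 10*2, 11*1) = 81
m[13] = max(1*81, 2*54, 3*36, …, 11*2, 12*1) = 108
One optimal split: 3 + 3 + 3 + 2 + 2; product 3*3*3*2*2 = 108.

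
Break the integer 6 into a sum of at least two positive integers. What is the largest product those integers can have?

9

Let g[k] be the best product for length k (with at least one cut). For each first piece i, the rest contributes max(k−i, g[k−i]).
g[2] = 1·max(1,0) = 1·1 = 1
g[3] = 1·max(2,1) = 1·2 = 2
g[4] = 2·max(2,1) = 2·2 = 4
g[5] = 2·max(3,2) = 2·3 = 6
g[6] = 3·max(3,2) = 3·3 = 9
One optimal split: 3 + 3; product 3·3 = 9.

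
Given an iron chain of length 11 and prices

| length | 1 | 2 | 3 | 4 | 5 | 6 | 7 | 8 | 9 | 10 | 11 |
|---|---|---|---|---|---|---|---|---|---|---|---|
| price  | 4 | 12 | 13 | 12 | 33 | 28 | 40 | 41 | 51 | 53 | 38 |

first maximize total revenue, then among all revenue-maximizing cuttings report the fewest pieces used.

3

Consider every possible first cut. r[k] is the best of p[i]+r[k−i] over all sellable i≤k.
r[1] = 4
r[2] = 12
r[3] = 16  (first piece 1, then r[2]=12)
r[4] = 24  (first piece 2, then r[2]=12)
r[5] = 33
r[6] = 37  (first piece 1, then r[5]=33)
r[7] = 45  (first piece 2, then r[5]=33)
r[8] = 49  (first piece 1, then r[7]=45)
r[9] = 57  (first piece 2, then r[7]=45)
r[10] = 66  (first piece 5, then r[5]=33)
r[11] = 70  (first piece 1, then r[10]=66)
Maximum revenue is $70.
Now minimize piece count subject to staying optimal: for each k, pieces[k] = 1 + min over i with p[i]+r[k−i]=r[k] of pieces[k−i].
pieces[8] = 3
pieces[9] = 3
pieces[10] = 2
pieces[11] = 3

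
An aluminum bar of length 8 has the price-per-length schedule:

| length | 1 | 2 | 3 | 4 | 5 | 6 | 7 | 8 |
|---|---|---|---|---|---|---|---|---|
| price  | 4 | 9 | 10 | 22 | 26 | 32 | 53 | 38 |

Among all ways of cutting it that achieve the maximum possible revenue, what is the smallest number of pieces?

2

Build r[k] bottom-up: r[k] = max over allowed piece i of (p[i] + r[k−i]).
r[1] = 4
r[2] = max(4+4, 9+0) = 9
r[3] = max(4+9, 9+4, 10+0) = 13
r[4] = max(4+13, 9+9, 10+4, 22+0) = 22
r[5] = max(4+22, 9+13, 10+9, 22+4, 26+0) = 26
r[6] = max(4+26, 9+22, 10+13, 22+9, 26+4, 32+0) = 32
r[7] = max(4+32, 9+26, 10+22, …, 32+4, 53+0) = 53
r[8] = max(4+53, 9+32, 10+26, …, 53+4, 38+0) = 57
Maximum revenue is $57.
Now minimize piece count subject to staying optimal: for each k, pieces[k] = 1 + min over i with p[i]+r[k−i]=r[k] of pieces[k−i].
pieces[5] = 1
pieces[6] = 1
pieces[7] = 1
pieces[8] = 2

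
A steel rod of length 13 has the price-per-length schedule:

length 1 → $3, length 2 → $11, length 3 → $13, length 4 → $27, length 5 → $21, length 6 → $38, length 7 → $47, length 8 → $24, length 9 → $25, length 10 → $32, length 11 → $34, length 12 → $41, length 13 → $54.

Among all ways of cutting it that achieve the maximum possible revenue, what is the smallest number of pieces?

Consider every possible first cut. r[k] is the best of p[i]+r[k−i] over all sellable i≤k.
r[1] = 3
r[2] = max(3+3, 11+0) = 11
r[3] = max(3+11, 11+3, 13+0) = 14
r[4] = max(3+14, 11+11, 13+3, 27+0) = 27
r[5] = max(3+27, 11+14, 13+11, 27+3, 21+0) = 30
r[6] = max(3+30, 11+27, 13+14, 27+11, 21+3, 38+0) = 38
r[7] = max(3+38, 11+30, 13+27, …, 38+3, 47+0) = 47
r[8] = max(3+47, 11+38, 13+30, …, 47+3, 24+0) = 54
r[9] = max(3+54, 11+47, 13+38, …, 24+3, 25+0) = 58
r[10] = max(3+58, 11+54, 13+47, …, 25+3, 32+0) = 65
r[11] = max(3+65, 11+58, 13+54, …, 32+3, 34+0) = 74
r[12] = max(3+74, 11+65, 13+58, …, 34+3, 41+0) = 81
r[13] = max(3+81, 11+74, 13+65, …, 41+3, 54+0) = 85
Maximum revenue is $85.
Now minimize piece count subject to staying optimal: for each k, pieces[k] = 1 + min over i with p[i]+r[k−i]=r[k] of pieces[k−i].
pieces[10] = 2
pieces[11] = 2
pieces[12] = 3
pieces[13] = 2

2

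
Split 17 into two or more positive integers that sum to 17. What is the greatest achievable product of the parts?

486

Define P[k] = max over 1≤i<k of i · max(k−i, P[k−i]); the inner max lets the remainder stay uncut if that's better.
P[2] = 1·max(1,0) = 1·1 = 1
P[3] = 1·max(2,1) = 1·2 = 2
P[4] = 2·max(2,1) = 2·2 = 4
P[5] = 2·max(3,2) = 2·3 = 6
P[6] = 3·max(3,2) = 3·3 = 9
P[7] = 2·max(5,6) = 2·6 = 12
P[8] = 2·max(6,9) = 2·9 = 18
P[9] = 3·max(6,9) = 3·9 = 27
P[10] = 2·max(8,18) = 2·18 = 36
P[11] = 2·max(9,27) = 2·27 = 54
P[12] = 3·max(9,27) = 3·27 = 81
P[13] = 2·max(11,54) = 2·54 = 108
P[14] = 2·max(12,81) = 2·81 = 162
P[15] = 3·max(12,81) = 3·81 = 243
P[16] = 2·max(14,162) = 2·162 = 324
P[17] = 2·max(15,243) = 2·243 = 486
One optimal split: 3 + 3 + 3 + 3 + 3 + 2; product 3·3·3·3·3·2 = 486.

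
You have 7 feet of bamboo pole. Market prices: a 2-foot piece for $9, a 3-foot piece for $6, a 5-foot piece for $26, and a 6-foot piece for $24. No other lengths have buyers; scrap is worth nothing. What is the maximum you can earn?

35

Consider every possible first cut. best[k] is the best of p[i]+best[k−i] over all sellable i≤k.
best[1] = 0
best[2] = 9
best[3] = max(9+0, 6+0) = 9
best[4] = max(9+9, 6+0) = 18
best[5] = max(9+9, 6+9, 26+0) = 26
best[6] = max(9+18, 6+9, 26+0, 24+0) = 27
best[7] = max(9+26, 6+18, 26+9, 24+0) = 35
One optimal cutting: 5 + 2 → $35.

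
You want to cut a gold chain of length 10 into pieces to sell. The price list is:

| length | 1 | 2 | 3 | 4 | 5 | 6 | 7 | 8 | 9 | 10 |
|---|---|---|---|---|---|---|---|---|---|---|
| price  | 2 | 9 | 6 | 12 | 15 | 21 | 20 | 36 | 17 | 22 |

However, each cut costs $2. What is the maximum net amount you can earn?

43

Let v[k] be the best obtainable value from length k. For each k, try every first piece i and keep the best of price[i] + v[k−i] minus the 2 cut fee when i<k.
v[1] = 2
v[2] = max(2+2-2, 9+0) = 9
v[3] = max(2+9-2, 9+2-2, 6+0) = 9
v[4] = max(2+9-2, 9+9-2, 6+2-2, 12+0) = 16
v[5] = max(2+16-2, 9+9-2, 6+9-2, 12+2-2, 15+0) = 16
v[6] = max(2+16-2, 9+16-2, 6+9-2, 12+9-2, 15+2-2, 21+0) = 23
v[7] = max(2+23-2, 9+16-2, 6+16-2, …, 21+2-2, 20+0) = 23
v[8] = max(2+23-2, 9+23-2, 6+16-2, …, 20+2-2, 36+0) = 36
v[9] = max(2+36-2, 9+23-2, 6+23-2, …, 36+2-2, 17+0) = 36
v[10] = max(2+36-2, 9+36-2, 6+23-2, …, 17+2-2, 22+0) = 43
One optimal plan: pieces 8 + 2 (1 cut) → $45 − $2 = $43.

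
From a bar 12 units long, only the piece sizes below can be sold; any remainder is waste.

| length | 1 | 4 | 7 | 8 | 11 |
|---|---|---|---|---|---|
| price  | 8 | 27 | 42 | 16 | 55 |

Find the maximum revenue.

Build f[k] bottom-up: f[k] = max over allowed piece i of (p[i] + f[k−i]).
f[1] = 8
f[2] = 16  (first piece 1, then f[1]=8)
f[3] = 24  (first piece 1, then f[2]=16)
f[4] = 32  (first piece 1, then f[3]=24)
f[5] = 40  (first piece 1, then f[4]=32)
f[6] = 48  (first piece 1, then f[5]=40)
f[7] = 56  (first piece 1, then f[6]=48)
f[8] = 64  (first piece 1, then f[7]=56)
f[9] = 72  (first piece 1, then f[8]=64)
f[10] = 80  (first piece 1, then f[9]=72)
f[11] = 88  (first piece 1, then f[10]=80)
f[12] = 96  (first piece 1, then f[11]=88)
One optimal cutting: 1 + 1 + 1 + 1 + 1 + 1 + 1 + 1 + 1 + 1 + 1 + 1 → 96.

96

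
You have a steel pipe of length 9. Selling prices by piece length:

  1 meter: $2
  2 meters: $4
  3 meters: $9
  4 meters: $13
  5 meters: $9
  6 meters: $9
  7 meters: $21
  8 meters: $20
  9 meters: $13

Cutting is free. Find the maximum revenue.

Consider every possible first cut. r[k] is the best of p[i]+r[k−i] over all sellable i≤k.
r[1] = 2
r[2] = 4  (first piece 1, then r[1]=2)
r[3] = 9
r[4] = 13
r[5] = 15  (first piece 1, then r[4]=13)
r[6] = 18  (first piece 3, then r[3]=9)
r[7] = 22  (first piece 3, then r[4]=13)
r[8] = 26  (first piece 4, then r[4]=13)
r[9] = 28  (first piece 1, then r[8]=26)
One optimal cutting: 4 + 4 + 1 → $13 + $13 + $2 = $28.

28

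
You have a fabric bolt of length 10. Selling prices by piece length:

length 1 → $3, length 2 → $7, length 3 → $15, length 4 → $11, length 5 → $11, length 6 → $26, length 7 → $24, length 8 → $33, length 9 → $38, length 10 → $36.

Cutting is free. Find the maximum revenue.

Consider every possible first cut. best[k] is the best of p[i]+best[k−i] over all sellable i≤k.
best[1] = 3
best[2] = max(3+3, 7+0) = 7
best[3] = max(3+7, 7+3, 15+0) = 15
best[4] = max(3+15, 7+7, 15+3, 11+0) = 18
best[5] = max(3+18, 7+15, 15+7, 11+3, 11+0) = 22
best[6] = max(3+22, 7+18, 15+15, 11+7, 11+3, 26+0) = 30
best[7] = max(3+30, 7+22, 15+18, …, 26+3, 24+0) = 33
best[8] = max(3+33, 7+30, 15+22, …, 24+3, 33+0) = 37
best[9] = max(3+37, 7+33, 15+30, …, 33+3, 38+0) = 45
best[10] = max(3+45, 7+37, 15+33, …, 38+3, 36+0) = 48
One optimal cutting: 3 + 3 + 3 + 1 → $15 + $15 + $15 + $3 = $48.

48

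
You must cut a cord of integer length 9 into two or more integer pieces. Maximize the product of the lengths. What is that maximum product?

Define g[k] = max over 1≤i<k of i · max(k−i, g[k−i]); the inner max lets the remainder stay uncut if that's better.
g[2] = 1·max(1,0) = 1·1 = 1
g[3] = 1·max(2,1) = 1·2 = 2
g[4] = 2·max(2,1) = 2·2 = 4
g[5] = 2·max(3,2) = 2·3 = 6
g[6] = 3·max(3,2) = 3·3 = 9
g[7] = 2·max(5,6) = 2·6 = 12
g[8] = 2·max(6,9) = 2·9 = 18
g[9] = 3·max(6,9) = 3·9 = 27
One optimal split: 3 + 3 + 3; product 3·3·3 = 27.

27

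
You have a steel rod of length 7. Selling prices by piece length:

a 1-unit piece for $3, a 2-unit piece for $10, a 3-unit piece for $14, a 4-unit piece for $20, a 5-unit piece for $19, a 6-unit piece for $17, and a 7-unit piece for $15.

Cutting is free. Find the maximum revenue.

Build best[k] bottom-up: best[k] = max over allowed piece i of (p[i] + best[k−i]).
best[1] = 3
best[2] = max(3+3, 10+0) = 10
best[3] = max(3+10, 10+3, 14+0) = 14
best[4] = max(3+14, 10+10, 14+3, 20+0) = 20
best[5] = max(3+20, 10+14, 14+10, 20+3, 19+0) = 24
best[6] = max(3+24, 10+20, 14+14, 20+10, 19+3, 17+0) = 30
best[7] = max(3+30, 10+24, 14+20, …, 17+3, 15+0) = 34
One optimal cutting: 3 + 2 + 2 → $14 + $10 + $10 = $34.

34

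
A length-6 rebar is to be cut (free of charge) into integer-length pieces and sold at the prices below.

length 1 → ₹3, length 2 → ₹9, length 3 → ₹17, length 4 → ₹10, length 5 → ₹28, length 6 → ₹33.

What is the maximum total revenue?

34

Consider every possible first cut. R[k] is the best of p[i]+R[k−i] over all sellable i≤k.
R[1] = 3
R[2] = max(3+3, 9+0) = 9
R[3] = max(3+9, 9+3, 17+0) = 17
R[4] = max(3+17, 9+9, 17+3, 10+0) = 20
R[5] = max(3+20, 9+17, 17+9, 10+3, 28+0) = 28
R[6] = max(3+28, 9+20, 17+17, 10+9, 28+3, 33+0) = 34
One optimal cutting: 3 + 3 → ₹17 + ₹17 = ₹34.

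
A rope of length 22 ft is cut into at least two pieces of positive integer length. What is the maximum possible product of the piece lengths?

2916

Let g[k] be the best product for length k (with at least one cut). For each first piece i, the rest contributes max(k−i, g[k−i]).
Small cases: g[2]=1, g[3]=2, g[4]=4, g[5]=6, g[6]=9, g[7]=12, g[8]=18, g[9]=27, g[10]=36, g[11]=54, g[12]=81, g[13]=108, g[14]=162, g[15]=243, g[16]=324.
g[17] = 2×max(15,243) = 2×243 = 486
g[18] = 3×max(15,243) = 3×243 = 729
g[19] = 2×max(17,486) = 2×486 = 972
g[20] = 2×max(18,729) = 2×729 = 1458
g[21] = 3×max(18,729) = 3×729 = 2187
g[22] = 2×max(20,1458) = 2×1458 = 2916
One optimal split: 3 + 3 + 3 + 3 + 3 + 3 + 2 + 2; product 3×3×3×3×3×3×2×2 = 2916.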